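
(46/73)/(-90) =-23/3285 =-0.01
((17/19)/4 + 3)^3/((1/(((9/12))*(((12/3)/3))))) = 14706125/438976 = 33.50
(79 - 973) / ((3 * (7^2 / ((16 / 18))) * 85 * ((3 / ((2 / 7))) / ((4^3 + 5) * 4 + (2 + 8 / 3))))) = -4014656 / 2361555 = -1.70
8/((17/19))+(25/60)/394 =718741/80376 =8.94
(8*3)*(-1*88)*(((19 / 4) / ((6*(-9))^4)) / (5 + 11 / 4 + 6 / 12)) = -76 / 531441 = -0.00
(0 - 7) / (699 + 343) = -7 / 1042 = -0.01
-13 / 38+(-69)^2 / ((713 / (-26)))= -204919 / 1178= -173.96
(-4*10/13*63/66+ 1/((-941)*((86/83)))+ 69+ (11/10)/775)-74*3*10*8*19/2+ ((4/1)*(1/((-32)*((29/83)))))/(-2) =-1754606872391518007/10403603782000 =-168653.76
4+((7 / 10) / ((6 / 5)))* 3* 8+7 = 25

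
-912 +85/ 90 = -16399/ 18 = -911.06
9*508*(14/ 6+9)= 51816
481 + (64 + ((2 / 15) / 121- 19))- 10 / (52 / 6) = 12383771 / 23595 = 524.85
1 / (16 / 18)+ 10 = 89 / 8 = 11.12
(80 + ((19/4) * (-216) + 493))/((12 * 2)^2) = -151/192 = -0.79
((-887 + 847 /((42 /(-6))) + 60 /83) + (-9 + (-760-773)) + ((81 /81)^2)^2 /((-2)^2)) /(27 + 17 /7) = -5923939 /68392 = -86.62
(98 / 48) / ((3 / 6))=49 / 12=4.08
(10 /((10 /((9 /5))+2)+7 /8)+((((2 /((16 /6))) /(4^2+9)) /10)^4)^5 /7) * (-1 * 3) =-15120000000000000000000000000000000000000000000000006349434394221 /4249000000000000000000000000000000000000000000000000000000000000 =-3.56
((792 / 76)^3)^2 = 60254729561664 / 47045881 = 1280765.25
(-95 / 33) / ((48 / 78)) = -1235 / 264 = -4.68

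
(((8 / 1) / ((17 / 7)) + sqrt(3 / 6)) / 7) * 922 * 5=2305 * sqrt(2) / 7 + 36880 / 17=2635.09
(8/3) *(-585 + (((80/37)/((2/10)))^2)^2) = 196028926520/5622483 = 34865.19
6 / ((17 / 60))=360 / 17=21.18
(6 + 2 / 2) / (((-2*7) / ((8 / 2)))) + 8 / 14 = -10 / 7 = -1.43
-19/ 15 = -1.27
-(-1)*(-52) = -52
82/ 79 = 1.04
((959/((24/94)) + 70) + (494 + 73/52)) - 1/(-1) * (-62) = 166120/39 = 4259.49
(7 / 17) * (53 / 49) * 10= 530 / 119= 4.45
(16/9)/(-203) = -16/1827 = -0.01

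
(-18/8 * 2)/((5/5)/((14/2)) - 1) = 21/4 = 5.25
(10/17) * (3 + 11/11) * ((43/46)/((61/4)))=3440/23851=0.14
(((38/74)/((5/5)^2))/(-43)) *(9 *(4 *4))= -1.72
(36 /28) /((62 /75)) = 675 /434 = 1.56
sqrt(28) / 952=sqrt(7) / 476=0.01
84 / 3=28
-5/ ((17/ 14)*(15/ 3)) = -14/ 17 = -0.82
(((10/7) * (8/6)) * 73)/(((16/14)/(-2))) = -730/3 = -243.33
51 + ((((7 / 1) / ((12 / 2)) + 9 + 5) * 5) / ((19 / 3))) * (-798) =-9504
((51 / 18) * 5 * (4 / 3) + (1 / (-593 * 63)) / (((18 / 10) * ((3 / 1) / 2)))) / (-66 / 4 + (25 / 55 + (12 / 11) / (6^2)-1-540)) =-419167760 / 12360860253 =-0.03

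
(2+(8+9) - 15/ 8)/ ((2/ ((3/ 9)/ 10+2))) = 17.41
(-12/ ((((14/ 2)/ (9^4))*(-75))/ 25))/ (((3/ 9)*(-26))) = -39366/ 91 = -432.59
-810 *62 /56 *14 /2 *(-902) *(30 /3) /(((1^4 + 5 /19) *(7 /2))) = 179306325 /14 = 12807594.64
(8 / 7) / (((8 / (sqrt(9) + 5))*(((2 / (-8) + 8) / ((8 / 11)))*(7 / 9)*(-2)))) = -1152 / 16709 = -0.07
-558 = -558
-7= -7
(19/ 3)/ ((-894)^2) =19/ 2397708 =0.00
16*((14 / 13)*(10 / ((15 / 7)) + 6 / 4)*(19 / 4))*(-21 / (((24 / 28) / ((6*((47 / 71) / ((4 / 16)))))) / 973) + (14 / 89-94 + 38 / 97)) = -351582230792968 / 1838829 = -191198980.87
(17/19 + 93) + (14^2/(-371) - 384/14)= 464796/7049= 65.94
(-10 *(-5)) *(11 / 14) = 275 / 7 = 39.29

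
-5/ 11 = -0.45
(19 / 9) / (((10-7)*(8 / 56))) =133 / 27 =4.93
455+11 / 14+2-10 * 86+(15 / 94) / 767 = -101495907 / 252343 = -402.21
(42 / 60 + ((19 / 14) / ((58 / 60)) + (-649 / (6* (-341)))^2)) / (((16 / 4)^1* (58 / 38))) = 1470846487 / 4073333040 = 0.36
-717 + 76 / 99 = -70907 / 99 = -716.23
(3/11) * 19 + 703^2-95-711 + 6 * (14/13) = 70558294/143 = 493414.64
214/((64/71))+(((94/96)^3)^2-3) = 235.29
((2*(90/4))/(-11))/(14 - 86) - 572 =-50331/88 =-571.94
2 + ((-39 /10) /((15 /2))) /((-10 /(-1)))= 487 /250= 1.95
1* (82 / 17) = 82 / 17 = 4.82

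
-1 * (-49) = 49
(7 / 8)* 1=7 / 8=0.88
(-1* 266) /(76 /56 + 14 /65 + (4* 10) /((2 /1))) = -242060 /19631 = -12.33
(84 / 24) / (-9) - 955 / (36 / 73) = -23243 / 12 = -1936.92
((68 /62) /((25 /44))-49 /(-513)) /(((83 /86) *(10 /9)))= 34633189 /18332625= 1.89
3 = 3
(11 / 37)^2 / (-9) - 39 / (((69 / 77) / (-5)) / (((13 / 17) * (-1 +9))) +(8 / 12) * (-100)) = 56750548481 / 98709925599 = 0.57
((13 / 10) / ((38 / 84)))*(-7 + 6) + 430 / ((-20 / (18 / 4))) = -37857 / 380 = -99.62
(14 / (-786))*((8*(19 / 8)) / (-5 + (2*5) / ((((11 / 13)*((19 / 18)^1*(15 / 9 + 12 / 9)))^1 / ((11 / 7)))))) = -17689 / 45195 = -0.39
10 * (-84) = -840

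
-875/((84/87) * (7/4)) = -3625/7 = -517.86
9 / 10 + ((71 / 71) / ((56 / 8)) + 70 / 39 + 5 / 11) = 98867 / 30030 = 3.29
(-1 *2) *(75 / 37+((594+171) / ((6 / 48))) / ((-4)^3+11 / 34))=188.17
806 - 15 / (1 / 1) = 791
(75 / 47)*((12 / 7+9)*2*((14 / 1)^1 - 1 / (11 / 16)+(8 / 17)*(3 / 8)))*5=133818750 / 61523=2175.10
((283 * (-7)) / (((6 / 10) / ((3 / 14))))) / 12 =-1415 / 24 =-58.96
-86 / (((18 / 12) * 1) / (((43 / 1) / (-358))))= 3698 / 537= 6.89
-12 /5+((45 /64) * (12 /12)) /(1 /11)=1707 /320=5.33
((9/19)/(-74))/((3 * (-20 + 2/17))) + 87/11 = 41345397/5227508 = 7.91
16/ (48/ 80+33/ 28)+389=398.00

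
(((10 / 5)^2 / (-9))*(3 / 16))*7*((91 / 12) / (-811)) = 637 / 116784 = 0.01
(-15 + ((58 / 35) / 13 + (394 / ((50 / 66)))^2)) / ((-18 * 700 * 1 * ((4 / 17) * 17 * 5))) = -1.07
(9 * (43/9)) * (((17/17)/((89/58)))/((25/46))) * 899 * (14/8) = 180489533/2225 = 81118.89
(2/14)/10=1/70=0.01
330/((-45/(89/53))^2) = 174262/379215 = 0.46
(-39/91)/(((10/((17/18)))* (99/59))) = -1003/41580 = -0.02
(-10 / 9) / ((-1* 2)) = 5 / 9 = 0.56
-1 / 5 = -0.20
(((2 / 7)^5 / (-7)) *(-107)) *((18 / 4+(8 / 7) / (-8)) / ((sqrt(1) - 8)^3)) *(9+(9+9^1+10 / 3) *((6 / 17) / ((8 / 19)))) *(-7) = 0.07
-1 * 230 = -230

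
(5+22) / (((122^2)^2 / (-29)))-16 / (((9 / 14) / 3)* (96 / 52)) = -80638185031 / 1993801104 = -40.44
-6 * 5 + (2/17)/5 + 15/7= -16561/595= -27.83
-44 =-44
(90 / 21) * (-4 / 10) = -12 / 7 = -1.71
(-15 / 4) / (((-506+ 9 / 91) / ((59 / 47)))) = 80535 / 8654956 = 0.01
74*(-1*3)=-222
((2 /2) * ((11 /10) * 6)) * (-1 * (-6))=198 /5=39.60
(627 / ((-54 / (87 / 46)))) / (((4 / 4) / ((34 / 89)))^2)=-1751629 / 546549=-3.20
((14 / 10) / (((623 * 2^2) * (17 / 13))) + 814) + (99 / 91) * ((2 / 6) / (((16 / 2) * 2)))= 8966171337 / 11014640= 814.02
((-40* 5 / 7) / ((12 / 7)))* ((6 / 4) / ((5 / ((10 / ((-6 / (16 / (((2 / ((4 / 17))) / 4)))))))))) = 3200 / 51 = 62.75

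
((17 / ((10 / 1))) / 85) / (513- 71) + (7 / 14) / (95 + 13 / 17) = 94739 / 17989400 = 0.01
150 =150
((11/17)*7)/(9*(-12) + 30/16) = -616/14433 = -0.04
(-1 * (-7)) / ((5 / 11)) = 77 / 5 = 15.40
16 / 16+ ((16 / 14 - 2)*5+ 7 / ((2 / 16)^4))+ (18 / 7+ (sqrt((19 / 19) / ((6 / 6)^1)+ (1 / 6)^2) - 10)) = sqrt(37) / 6+ 200629 / 7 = 28662.30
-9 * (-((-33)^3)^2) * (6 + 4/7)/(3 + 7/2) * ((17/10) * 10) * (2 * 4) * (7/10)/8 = 9089351565822/65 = 139836177935.72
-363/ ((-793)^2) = -363/ 628849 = -0.00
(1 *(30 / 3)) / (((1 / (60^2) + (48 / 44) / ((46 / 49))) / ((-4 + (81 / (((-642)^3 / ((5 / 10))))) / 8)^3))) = -70232306601655712334112327492875 / 127552085072690140236943917056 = -550.62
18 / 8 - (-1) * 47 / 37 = 521 / 148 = 3.52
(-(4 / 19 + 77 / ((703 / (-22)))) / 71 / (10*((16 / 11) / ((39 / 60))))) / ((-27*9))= -110539 / 19406174400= -0.00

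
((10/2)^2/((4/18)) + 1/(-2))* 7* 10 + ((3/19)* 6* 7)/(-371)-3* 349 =6840533/1007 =6792.98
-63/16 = -3.94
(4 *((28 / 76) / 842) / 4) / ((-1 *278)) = -7 / 4447444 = -0.00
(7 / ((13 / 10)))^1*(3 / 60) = 7 / 26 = 0.27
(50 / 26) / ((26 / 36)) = 450 / 169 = 2.66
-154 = -154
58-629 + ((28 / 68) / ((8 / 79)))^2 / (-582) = -6146933521 / 10764672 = -571.03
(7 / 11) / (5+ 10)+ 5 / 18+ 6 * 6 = 35957 / 990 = 36.32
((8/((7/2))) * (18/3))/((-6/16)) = -36.57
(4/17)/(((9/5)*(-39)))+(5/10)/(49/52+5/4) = 25477/113373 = 0.22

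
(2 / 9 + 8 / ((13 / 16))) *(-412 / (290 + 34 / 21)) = -849338 / 59709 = -14.22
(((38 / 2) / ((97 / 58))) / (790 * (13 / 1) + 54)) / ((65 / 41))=0.00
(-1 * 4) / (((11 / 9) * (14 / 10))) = -180 / 77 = -2.34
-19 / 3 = -6.33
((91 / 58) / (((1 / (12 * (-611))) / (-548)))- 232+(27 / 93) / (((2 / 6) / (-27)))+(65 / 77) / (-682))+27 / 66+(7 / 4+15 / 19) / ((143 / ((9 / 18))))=6303747.94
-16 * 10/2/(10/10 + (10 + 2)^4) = -80/20737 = -0.00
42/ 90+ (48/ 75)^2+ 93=176018/ 1875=93.88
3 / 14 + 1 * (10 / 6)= 79 / 42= 1.88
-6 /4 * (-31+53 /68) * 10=30825 /68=453.31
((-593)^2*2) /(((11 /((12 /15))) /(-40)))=-22505536 /11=-2045957.82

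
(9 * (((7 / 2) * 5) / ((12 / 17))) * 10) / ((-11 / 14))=-62475 / 22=-2839.77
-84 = -84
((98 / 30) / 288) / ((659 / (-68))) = -0.00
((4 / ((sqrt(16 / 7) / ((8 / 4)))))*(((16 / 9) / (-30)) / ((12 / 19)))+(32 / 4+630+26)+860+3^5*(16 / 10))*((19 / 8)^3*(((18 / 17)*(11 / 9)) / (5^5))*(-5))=-180398559 / 3400000+1433531*sqrt(7) / 275400000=-53.04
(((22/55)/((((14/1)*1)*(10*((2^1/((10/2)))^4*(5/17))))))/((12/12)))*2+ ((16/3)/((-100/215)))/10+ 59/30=4421/2800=1.58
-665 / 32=-20.78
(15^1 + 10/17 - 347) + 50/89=-330.85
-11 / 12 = -0.92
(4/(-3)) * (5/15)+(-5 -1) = -58/9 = -6.44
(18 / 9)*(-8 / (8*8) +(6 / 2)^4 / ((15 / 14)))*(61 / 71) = 184159 / 1420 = 129.69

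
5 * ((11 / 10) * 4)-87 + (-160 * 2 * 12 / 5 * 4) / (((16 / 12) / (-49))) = 112831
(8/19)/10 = 4/95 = 0.04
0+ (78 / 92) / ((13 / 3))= 9 / 46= 0.20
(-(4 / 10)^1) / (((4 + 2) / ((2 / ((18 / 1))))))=-1 / 135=-0.01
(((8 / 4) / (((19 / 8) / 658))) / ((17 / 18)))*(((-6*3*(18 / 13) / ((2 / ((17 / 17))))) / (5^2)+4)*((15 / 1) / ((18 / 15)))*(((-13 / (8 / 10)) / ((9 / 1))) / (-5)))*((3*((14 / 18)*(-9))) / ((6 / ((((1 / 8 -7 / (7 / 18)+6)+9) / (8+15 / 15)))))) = 10367.86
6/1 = 6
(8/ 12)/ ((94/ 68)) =68/ 141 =0.48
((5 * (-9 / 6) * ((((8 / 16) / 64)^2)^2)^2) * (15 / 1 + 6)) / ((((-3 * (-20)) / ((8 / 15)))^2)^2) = -7 / 512988145055170560000000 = -0.00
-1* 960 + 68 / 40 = -958.30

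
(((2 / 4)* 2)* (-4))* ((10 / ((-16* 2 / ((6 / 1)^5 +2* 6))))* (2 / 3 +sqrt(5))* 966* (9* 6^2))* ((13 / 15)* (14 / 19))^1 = 24646029408 / 19 +36969044112* sqrt(5) / 19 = 5647964479.24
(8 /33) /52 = 0.00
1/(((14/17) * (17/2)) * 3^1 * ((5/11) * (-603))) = -11/63315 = -0.00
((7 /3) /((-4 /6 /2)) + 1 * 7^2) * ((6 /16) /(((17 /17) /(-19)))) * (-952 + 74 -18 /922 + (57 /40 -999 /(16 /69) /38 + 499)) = 146922.14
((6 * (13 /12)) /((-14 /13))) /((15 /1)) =-169 /420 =-0.40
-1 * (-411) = 411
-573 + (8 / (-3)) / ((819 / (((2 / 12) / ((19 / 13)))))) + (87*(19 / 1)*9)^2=2384329441784 / 10773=221324556.00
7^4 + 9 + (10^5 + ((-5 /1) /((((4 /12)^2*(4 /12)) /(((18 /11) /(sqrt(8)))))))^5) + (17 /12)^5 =25484304977 /248832 - 2647776904509375*sqrt(2) /1288408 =-2906214533.97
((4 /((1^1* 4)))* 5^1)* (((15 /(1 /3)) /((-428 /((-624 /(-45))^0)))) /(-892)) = 225 /381776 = 0.00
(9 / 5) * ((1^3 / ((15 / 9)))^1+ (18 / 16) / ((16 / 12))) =2079 / 800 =2.60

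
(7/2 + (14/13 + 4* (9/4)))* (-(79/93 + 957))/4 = -3930655/1209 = -3251.16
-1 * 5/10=-1/2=-0.50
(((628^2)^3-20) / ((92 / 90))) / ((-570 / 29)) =-70220436174743583 / 23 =-3053062442380155.78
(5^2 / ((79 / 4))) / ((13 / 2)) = 200 / 1027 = 0.19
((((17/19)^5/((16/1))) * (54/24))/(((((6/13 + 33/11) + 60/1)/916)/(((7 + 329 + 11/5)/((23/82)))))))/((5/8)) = 46272030721683/20607008125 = 2245.45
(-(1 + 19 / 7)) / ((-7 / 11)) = 286 / 49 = 5.84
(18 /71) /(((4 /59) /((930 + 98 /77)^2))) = 27861446808 /8591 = 3243097.06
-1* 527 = -527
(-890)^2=792100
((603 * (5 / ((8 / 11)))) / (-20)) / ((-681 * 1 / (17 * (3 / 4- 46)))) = -6803247 / 29056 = -234.14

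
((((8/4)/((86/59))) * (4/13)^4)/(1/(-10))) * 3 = -453120/1228123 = -0.37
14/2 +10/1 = 17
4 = 4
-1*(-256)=256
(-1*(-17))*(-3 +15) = 204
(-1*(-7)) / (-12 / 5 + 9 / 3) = 35 / 3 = 11.67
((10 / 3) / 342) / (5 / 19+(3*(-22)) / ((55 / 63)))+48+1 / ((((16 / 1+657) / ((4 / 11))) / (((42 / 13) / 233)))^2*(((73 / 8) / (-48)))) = 48.00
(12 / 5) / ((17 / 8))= 96 / 85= 1.13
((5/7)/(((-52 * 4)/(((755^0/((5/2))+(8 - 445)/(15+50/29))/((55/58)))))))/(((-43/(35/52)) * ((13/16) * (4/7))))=-2533237/806404456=-0.00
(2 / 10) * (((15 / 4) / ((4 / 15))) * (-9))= -405 / 16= -25.31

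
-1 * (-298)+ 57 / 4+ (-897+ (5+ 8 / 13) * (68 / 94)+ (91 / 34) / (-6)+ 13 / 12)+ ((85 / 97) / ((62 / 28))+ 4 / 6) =-217007365715 / 374804508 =-578.99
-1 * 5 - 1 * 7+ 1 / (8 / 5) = -91 / 8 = -11.38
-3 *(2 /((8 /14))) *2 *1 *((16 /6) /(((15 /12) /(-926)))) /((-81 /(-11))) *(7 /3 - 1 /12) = 570416 /45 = 12675.91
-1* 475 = -475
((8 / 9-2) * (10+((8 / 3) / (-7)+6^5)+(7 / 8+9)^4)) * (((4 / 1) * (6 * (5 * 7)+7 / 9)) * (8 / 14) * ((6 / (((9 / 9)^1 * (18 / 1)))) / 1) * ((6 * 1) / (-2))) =2015751534695 / 217728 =9258118.09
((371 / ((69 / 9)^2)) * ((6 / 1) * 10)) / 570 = 6678 / 10051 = 0.66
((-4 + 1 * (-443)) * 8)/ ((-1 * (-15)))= -1192/ 5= -238.40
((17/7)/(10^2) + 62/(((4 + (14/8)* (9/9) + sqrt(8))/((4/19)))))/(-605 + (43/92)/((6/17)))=-2221899774/444302556425 + 4380672* sqrt(2)/2538871751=-0.00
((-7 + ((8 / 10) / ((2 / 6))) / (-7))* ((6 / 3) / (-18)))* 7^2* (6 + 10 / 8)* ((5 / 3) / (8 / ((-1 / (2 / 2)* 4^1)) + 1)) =-52171 / 108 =-483.06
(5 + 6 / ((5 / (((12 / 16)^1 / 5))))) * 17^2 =74851 / 50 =1497.02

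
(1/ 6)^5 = 1/ 7776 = 0.00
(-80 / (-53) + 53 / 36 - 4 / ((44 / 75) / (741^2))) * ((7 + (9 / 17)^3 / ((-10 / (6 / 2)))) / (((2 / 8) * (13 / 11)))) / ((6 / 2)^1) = -26850347714481683 / 913965390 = -29377860.48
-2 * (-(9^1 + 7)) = 32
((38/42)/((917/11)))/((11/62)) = 1178/19257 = 0.06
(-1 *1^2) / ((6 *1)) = -1 / 6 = -0.17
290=290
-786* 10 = -7860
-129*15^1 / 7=-1935 / 7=-276.43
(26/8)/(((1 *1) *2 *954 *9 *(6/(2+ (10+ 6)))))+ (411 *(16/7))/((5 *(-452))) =-37589609/90553680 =-0.42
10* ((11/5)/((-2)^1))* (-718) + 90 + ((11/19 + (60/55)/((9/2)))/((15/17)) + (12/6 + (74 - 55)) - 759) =13639001/1881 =7250.93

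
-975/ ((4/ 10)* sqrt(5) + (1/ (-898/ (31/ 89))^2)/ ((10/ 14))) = 209473328839456500/ 816009789475562248591 -397804772369358656796000* sqrt(5)/ 816009789475562248591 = -1090.08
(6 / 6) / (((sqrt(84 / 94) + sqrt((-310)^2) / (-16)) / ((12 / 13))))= -0.05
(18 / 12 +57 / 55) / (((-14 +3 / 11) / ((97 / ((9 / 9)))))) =-27063 / 1510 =-17.92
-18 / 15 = -6 / 5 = -1.20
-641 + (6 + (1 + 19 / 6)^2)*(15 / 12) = -88099 / 144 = -611.80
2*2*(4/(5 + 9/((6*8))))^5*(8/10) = 17179869184/19695203215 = 0.87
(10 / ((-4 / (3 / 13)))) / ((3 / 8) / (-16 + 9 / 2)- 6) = 46 / 481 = 0.10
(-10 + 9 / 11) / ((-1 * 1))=101 / 11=9.18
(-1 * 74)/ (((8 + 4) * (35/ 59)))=-2183/ 210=-10.40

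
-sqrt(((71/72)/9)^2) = -71/648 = -0.11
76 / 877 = 0.09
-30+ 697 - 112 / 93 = 61919 / 93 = 665.80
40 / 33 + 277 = 9181 / 33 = 278.21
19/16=1.19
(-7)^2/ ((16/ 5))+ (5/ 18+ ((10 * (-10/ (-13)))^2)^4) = 1440001831315468645/ 117465223824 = 12258962.99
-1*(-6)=6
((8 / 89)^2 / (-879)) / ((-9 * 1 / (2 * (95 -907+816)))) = 512 / 62663031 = 0.00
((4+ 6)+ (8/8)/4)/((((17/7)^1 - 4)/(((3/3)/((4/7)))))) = -2009/176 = -11.41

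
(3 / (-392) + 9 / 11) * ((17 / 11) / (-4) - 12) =-1904775 / 189728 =-10.04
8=8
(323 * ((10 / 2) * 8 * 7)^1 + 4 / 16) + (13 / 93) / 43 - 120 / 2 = 1445722531 / 15996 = 90380.25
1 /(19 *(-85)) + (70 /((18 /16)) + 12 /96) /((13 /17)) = 123244559 /1511640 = 81.53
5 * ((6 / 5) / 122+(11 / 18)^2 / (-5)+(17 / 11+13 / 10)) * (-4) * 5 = -15112835 / 54351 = -278.06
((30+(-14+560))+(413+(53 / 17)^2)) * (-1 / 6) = -48105 / 289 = -166.45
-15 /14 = -1.07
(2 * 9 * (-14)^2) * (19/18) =3724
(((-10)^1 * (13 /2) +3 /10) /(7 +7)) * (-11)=7117 /140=50.84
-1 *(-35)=35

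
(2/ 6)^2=0.11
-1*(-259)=259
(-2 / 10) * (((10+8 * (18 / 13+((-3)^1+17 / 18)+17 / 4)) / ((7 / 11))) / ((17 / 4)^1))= -39776 / 13923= -2.86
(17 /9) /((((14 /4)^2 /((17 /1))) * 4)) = 289 /441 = 0.66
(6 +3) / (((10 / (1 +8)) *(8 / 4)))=81 / 20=4.05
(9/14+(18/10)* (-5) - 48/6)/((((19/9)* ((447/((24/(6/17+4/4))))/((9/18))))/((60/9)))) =-467160/455791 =-1.02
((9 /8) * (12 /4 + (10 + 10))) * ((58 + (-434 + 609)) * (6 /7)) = 144693 /28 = 5167.61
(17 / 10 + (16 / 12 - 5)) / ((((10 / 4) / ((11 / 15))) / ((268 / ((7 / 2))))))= -347864 / 7875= -44.17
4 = 4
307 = 307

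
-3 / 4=-0.75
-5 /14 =-0.36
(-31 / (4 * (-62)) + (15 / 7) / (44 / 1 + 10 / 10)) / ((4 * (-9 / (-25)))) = 725 / 6048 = 0.12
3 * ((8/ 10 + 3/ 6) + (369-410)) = -1191/ 10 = -119.10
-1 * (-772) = 772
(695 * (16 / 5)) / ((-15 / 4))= -8896 / 15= -593.07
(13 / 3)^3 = 2197 / 27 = 81.37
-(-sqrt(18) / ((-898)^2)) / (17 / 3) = 9*sqrt(2) / 13708868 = 0.00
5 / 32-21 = -667 / 32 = -20.84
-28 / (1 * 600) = -7 / 150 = -0.05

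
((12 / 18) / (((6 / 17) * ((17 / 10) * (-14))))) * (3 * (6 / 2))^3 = -405 / 7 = -57.86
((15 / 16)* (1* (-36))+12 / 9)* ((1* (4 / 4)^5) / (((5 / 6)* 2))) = -389 / 20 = -19.45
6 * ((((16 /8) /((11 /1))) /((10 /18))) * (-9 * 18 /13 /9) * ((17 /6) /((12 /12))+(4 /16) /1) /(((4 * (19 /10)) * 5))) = -2997 /13585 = -0.22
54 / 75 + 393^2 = 3861243 / 25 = 154449.72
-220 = -220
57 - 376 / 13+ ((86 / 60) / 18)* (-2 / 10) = 984941 / 35100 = 28.06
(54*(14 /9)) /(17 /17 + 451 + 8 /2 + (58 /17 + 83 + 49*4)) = 1428 /12553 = 0.11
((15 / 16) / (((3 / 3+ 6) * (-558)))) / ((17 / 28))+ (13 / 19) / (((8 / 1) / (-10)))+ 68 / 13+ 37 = 129258163 / 3124056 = 41.38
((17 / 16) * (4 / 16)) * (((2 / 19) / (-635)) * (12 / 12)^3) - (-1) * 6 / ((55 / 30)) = 13898693 / 4246880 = 3.27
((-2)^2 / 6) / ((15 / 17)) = 34 / 45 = 0.76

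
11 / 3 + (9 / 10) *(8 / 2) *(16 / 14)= 817 / 105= 7.78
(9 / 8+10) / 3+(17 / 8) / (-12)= 113 / 32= 3.53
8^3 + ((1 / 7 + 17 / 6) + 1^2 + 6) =21923 / 42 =521.98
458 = 458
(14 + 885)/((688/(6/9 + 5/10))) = 6293/4128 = 1.52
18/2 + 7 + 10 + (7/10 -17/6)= 358/15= 23.87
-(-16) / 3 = 16 / 3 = 5.33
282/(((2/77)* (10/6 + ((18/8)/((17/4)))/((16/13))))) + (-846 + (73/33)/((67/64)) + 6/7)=114791176132/26481147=4334.83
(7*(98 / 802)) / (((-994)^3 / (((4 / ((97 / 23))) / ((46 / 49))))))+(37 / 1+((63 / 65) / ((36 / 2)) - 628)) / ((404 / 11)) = -11764544069959221 / 731165802050840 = -16.09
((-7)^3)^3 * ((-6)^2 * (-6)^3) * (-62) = -19454958177984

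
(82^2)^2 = 45212176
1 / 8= 0.12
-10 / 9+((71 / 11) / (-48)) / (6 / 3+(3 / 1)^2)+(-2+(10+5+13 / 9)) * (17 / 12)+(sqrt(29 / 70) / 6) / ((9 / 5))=19.40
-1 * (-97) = 97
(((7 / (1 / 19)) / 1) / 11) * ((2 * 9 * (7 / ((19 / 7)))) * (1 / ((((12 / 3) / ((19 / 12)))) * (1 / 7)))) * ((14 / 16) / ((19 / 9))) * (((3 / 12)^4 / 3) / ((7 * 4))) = 21609 / 720896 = 0.03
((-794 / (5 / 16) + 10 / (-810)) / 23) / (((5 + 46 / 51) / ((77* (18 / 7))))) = -384856846 / 103845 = -3706.07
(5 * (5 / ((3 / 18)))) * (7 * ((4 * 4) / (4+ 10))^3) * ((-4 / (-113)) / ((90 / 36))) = 122880 / 5537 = 22.19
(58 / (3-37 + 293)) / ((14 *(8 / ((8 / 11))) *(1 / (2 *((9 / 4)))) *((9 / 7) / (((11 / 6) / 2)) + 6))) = 87 / 98420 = 0.00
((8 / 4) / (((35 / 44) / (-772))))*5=-67936 / 7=-9705.14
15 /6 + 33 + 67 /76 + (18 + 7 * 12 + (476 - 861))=-18743 /76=-246.62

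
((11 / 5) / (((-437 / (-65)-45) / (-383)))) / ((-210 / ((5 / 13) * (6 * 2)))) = -4213 / 8708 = -0.48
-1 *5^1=-5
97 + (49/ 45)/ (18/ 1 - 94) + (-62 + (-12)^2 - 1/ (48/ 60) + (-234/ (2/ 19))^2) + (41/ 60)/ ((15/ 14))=42253308043/ 8550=4941907.37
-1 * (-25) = 25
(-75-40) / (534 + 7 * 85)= -115 / 1129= -0.10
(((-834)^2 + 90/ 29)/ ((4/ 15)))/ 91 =21612015/ 754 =28663.15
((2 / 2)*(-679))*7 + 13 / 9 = -42764 / 9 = -4751.56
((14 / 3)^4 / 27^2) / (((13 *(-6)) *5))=-19208 / 11514555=-0.00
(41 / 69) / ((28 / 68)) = 697 / 483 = 1.44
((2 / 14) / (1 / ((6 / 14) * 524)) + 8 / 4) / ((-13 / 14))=-3340 / 91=-36.70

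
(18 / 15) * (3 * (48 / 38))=432 / 95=4.55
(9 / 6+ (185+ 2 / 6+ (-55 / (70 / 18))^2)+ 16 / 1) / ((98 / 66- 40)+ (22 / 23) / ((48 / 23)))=-306548 / 28959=-10.59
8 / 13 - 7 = -83 / 13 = -6.38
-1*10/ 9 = -10/ 9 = -1.11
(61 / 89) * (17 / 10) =1037 / 890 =1.17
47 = 47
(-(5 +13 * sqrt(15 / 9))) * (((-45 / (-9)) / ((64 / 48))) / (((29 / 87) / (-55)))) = 12375 / 4 +10725 * sqrt(15) / 4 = 13478.19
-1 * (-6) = 6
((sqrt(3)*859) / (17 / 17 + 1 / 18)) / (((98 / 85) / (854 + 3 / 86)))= 48264594345*sqrt(3) / 80066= 1044097.74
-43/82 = -0.52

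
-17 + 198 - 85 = 96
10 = 10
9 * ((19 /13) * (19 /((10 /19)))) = 61731 /130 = 474.85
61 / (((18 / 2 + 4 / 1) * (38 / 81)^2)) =400221 / 18772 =21.32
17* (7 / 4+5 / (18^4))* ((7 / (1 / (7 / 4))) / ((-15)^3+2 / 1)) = -153032929 / 1416336192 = -0.11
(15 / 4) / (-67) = -15 / 268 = -0.06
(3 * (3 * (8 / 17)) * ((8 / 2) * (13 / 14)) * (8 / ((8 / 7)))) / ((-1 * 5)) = -1872 / 85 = -22.02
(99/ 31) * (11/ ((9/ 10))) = 1210/ 31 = 39.03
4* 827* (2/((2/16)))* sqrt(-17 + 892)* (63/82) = 8336160* sqrt(35)/41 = 1202863.11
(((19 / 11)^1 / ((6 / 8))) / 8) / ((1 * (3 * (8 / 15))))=95 / 528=0.18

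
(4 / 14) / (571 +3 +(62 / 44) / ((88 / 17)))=3872 / 7782537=0.00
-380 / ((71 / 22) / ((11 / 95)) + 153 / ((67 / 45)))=-1232264 / 423617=-2.91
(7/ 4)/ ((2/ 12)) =21/ 2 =10.50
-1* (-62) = 62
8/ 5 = 1.60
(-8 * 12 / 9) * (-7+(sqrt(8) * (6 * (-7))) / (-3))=224 / 3-896 * sqrt(2) / 3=-347.71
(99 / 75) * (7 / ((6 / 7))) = 539 / 50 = 10.78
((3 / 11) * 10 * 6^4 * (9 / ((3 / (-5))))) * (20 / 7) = -151480.52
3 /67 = 0.04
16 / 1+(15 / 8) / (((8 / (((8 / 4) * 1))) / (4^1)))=143 / 8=17.88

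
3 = 3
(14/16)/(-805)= -0.00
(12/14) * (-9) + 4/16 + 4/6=-571/84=-6.80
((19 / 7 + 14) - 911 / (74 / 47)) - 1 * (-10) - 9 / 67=-19158689 / 34706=-552.03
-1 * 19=-19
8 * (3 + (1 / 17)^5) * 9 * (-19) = -4104.00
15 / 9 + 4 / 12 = 2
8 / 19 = 0.42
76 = 76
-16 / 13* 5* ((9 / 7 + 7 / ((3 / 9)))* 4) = -3840 / 7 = -548.57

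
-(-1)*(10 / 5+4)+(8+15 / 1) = 29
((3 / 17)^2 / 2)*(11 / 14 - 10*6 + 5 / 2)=-3573 / 4046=-0.88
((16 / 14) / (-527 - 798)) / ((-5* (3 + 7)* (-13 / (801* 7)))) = -3204 / 430625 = -0.01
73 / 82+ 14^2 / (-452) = 4231 / 9266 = 0.46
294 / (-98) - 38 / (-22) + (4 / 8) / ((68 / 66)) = -589 / 748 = -0.79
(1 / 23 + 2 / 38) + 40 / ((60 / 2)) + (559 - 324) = 309959 / 1311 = 236.43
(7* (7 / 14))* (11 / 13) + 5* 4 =597 / 26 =22.96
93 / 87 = 31 / 29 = 1.07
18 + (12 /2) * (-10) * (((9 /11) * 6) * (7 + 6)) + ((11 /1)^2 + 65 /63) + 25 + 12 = -2530877 /693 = -3652.06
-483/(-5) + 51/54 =8779/90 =97.54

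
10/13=0.77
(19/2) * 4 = 38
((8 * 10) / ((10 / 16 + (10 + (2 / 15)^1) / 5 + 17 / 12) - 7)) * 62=-1691.87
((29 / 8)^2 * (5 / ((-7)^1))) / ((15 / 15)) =-4205 / 448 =-9.39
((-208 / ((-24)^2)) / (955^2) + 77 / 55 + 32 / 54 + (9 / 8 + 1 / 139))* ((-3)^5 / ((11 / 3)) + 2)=-60494382760861 / 301209024600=-200.84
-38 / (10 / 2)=-7.60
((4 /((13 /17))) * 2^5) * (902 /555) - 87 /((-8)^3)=1005556729 /3694080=272.21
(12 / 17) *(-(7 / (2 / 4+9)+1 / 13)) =-2412 / 4199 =-0.57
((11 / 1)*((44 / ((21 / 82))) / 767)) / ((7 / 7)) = 2.46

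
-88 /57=-1.54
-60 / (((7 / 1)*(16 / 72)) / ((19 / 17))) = -5130 / 119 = -43.11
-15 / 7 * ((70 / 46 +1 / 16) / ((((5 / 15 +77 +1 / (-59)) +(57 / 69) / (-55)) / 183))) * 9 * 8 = -140213351025 / 242314268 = -578.64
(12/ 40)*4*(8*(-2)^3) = -384/ 5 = -76.80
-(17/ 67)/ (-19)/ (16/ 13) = 221/ 20368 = 0.01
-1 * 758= -758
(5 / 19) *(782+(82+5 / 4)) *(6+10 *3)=155745 / 19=8197.11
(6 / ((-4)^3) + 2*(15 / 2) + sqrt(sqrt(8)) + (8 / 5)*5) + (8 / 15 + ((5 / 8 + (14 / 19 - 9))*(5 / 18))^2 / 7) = 2^(3 / 4) + 233690591 / 9703680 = 25.76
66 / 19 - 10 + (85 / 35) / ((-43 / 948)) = -343528 / 5719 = -60.07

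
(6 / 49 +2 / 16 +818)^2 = 102882487009 / 153664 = 669528.89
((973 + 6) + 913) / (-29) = -1892 / 29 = -65.24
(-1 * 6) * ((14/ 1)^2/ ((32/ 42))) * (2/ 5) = -3087/ 5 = -617.40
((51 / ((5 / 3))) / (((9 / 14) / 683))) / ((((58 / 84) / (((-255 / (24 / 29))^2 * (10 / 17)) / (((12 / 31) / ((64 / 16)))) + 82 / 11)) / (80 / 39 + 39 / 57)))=54061864611319957 / 727320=74330232375.46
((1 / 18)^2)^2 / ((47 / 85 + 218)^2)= 7225 / 36227735026704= 0.00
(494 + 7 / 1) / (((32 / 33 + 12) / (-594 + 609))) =247995 / 428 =579.43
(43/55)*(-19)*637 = -9462.35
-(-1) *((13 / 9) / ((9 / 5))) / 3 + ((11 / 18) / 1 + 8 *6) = 23755 / 486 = 48.88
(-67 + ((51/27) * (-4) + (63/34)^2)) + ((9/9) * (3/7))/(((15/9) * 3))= -25867213/364140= -71.04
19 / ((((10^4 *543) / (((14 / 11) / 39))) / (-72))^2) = 931 / 261691284765625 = 0.00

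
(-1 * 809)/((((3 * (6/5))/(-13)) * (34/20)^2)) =1010.86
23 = 23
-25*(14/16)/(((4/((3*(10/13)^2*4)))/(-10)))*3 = 196875/169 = 1164.94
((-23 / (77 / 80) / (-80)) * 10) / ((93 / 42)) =460 / 341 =1.35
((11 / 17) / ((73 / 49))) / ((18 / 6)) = 539 / 3723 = 0.14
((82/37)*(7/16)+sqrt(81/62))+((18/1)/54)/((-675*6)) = 1743377/1798200+9*sqrt(62)/62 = 2.11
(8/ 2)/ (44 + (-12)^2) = 1/ 47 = 0.02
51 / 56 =0.91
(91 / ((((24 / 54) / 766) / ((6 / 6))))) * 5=1568385 / 2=784192.50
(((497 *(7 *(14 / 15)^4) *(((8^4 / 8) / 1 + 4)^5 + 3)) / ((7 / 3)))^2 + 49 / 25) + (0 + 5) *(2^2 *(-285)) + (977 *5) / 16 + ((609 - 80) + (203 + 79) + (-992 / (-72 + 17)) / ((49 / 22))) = 42492044968356443649164726087050346563967989 / 24806250000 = 1712957217167304354715635000000000.00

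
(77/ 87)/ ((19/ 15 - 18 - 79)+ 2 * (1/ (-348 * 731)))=-562870/ 60883533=-0.01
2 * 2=4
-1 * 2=-2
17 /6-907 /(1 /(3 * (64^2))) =-66871279 /6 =-11145213.17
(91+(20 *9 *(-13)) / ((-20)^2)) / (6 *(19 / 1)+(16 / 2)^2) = 1703 / 3560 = 0.48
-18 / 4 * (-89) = 801 / 2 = 400.50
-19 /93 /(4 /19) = -361 /372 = -0.97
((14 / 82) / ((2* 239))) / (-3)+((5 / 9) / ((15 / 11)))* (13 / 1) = 2802451 / 529146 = 5.30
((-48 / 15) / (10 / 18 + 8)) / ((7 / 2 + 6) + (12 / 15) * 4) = -288 / 9779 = -0.03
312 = 312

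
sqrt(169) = 13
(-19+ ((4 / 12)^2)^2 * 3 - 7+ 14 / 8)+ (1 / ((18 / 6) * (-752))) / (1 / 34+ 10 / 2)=-4670407 / 192888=-24.21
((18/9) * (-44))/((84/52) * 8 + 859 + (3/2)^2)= -4576/45457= -0.10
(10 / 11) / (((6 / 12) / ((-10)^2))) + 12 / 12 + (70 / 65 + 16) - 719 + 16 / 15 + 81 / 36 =-4425463 / 8580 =-515.79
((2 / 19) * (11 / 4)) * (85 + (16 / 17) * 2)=16247 / 646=25.15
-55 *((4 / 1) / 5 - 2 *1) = 66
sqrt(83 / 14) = sqrt(1162) / 14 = 2.43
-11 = -11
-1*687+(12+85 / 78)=-52565 / 78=-673.91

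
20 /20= 1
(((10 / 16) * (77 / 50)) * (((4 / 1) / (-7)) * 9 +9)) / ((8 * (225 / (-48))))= -0.10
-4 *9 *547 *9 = -177228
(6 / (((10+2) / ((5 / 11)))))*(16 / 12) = 10 / 33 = 0.30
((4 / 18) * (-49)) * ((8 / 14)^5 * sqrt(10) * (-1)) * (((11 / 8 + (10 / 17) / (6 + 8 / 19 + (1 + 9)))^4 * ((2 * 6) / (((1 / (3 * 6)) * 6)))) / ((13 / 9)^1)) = 18282637843694 * sqrt(10) / 279096863877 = 207.15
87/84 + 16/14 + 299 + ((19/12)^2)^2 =44628919/145152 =307.46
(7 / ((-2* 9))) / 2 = -7 / 36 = -0.19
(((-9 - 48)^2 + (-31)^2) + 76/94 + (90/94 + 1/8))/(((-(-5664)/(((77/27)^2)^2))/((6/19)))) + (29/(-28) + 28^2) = 798.50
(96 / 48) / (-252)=-0.01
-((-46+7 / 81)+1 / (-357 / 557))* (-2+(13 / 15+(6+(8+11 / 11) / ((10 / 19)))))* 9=30155840 / 3213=9385.57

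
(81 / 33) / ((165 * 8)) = 9 / 4840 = 0.00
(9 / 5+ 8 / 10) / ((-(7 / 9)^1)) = -3.34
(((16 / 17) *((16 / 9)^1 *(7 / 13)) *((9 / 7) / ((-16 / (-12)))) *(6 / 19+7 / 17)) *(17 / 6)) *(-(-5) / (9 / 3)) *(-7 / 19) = -263200 / 239343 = -1.10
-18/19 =-0.95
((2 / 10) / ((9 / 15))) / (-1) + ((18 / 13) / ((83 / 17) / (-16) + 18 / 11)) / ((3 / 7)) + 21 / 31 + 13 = 10849213 / 687921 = 15.77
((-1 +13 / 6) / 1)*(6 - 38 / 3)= -70 / 9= -7.78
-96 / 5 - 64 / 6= -448 / 15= -29.87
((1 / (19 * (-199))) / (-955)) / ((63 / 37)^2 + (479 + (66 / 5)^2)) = 6845 / 16217334846244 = 0.00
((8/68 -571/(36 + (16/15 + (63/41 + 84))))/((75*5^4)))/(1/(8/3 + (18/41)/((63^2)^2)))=-65504621513054/253642445347921875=-0.00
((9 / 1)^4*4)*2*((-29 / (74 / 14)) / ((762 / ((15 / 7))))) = -3805380 / 4699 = -809.83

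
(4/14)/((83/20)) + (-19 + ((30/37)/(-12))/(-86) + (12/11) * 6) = -503723193/40672324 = -12.38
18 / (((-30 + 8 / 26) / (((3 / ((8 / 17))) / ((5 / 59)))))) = -45.60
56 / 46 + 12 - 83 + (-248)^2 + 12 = 1413263 / 23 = 61446.22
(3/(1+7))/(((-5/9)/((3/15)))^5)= -177147/78125000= -0.00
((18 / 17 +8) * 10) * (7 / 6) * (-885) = -1590050 / 17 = -93532.35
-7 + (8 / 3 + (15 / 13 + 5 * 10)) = 1826 / 39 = 46.82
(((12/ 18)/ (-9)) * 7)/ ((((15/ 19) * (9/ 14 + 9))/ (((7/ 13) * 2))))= -52136/ 710775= -0.07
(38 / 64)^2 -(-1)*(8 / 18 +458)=4228273 / 9216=458.80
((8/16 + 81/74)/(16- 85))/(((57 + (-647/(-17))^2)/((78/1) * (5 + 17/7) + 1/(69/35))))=-4776138559/536499179118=-0.01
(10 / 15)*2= 4 / 3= 1.33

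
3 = 3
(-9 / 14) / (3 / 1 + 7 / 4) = -18 / 133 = -0.14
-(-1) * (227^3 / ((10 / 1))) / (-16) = -11697083 / 160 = -73106.77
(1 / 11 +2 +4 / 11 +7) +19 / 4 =625 / 44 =14.20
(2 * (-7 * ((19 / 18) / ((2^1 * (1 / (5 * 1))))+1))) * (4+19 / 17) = -26593 / 102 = -260.72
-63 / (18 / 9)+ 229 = 395 / 2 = 197.50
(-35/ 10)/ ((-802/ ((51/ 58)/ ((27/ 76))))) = 2261/ 209322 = 0.01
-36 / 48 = -3 / 4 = -0.75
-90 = -90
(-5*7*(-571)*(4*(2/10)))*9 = 143892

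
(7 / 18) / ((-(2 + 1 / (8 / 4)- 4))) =7 / 27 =0.26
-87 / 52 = -1.67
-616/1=-616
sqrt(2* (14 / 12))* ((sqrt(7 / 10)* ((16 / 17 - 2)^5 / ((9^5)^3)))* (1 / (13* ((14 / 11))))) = -88* sqrt(30) / 965393371653878115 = -0.00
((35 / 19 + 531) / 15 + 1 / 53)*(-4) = -2147428 / 15105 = -142.17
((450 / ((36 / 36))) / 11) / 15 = 2.73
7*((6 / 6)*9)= 63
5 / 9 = 0.56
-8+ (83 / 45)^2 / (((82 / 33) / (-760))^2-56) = -638853024712 / 79254791271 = -8.06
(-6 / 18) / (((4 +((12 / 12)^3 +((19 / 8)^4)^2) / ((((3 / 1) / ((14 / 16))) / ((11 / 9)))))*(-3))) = 402653184 / 1323521714413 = 0.00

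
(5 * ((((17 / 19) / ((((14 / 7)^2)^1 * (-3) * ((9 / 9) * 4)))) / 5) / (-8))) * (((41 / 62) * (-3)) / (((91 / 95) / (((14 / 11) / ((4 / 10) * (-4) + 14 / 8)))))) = -17425 / 425568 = -0.04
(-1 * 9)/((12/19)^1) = -57/4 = -14.25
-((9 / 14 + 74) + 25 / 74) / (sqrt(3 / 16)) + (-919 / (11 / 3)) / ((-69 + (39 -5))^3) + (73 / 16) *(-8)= -77680 *sqrt(3) / 777 -34423111 / 943250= -209.65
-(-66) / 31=66 / 31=2.13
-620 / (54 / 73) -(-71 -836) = 1859 / 27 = 68.85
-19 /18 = -1.06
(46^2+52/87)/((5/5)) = 184144/87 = 2116.60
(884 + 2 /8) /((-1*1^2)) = -3537 /4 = -884.25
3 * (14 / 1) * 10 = 420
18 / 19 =0.95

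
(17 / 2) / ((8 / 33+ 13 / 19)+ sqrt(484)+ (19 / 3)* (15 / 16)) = 85272 / 289565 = 0.29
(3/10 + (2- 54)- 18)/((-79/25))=22.06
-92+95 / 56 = -5057 / 56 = -90.30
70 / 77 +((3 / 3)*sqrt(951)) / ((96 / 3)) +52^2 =sqrt(951) / 32 +29754 / 11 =2705.87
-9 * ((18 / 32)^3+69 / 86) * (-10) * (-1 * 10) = -38848275 / 44032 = -882.27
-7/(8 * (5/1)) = -7/40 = -0.18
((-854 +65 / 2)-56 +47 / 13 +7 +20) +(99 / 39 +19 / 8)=-87565 / 104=-841.97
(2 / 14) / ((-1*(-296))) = 1 / 2072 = 0.00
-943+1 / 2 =-1885 / 2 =-942.50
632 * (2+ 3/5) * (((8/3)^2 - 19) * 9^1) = -879112/5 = -175822.40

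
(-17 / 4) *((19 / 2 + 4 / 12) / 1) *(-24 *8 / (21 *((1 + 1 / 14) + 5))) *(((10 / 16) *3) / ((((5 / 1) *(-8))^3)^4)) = 59 / 8388608000000000000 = 0.00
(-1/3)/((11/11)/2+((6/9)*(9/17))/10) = -170/273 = -0.62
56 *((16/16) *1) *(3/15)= 56/5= 11.20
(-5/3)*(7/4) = -35/12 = -2.92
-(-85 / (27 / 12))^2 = -115600 / 81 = -1427.16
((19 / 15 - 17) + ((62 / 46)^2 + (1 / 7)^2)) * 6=-83.38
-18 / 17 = -1.06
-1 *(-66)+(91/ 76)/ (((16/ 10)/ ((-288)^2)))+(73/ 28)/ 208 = 62137.59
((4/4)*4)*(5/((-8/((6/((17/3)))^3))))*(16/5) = -46656/4913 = -9.50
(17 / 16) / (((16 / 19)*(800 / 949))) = 306527 / 204800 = 1.50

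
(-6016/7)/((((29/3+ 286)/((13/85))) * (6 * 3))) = -39104/1583295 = -0.02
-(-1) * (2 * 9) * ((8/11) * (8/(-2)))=-52.36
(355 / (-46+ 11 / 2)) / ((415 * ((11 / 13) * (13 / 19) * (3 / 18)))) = -0.22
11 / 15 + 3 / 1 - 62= -874 / 15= -58.27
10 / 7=1.43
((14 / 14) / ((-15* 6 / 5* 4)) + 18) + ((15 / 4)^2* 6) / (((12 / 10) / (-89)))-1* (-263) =-860663 / 144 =-5976.83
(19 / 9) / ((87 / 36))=76 / 87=0.87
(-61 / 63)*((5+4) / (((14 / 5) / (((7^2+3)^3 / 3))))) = -21442720 / 147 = -145868.84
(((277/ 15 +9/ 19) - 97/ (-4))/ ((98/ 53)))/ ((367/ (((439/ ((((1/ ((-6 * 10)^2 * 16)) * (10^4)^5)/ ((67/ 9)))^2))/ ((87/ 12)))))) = 5142586185431/ 72572995605468750000000000000000000000000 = 0.00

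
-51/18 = -17/6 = -2.83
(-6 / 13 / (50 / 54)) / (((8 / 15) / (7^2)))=-11907 / 260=-45.80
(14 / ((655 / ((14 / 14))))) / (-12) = -7 / 3930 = -0.00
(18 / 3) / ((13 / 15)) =6.92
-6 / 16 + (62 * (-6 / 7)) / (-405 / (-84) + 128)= -23061 / 29752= -0.78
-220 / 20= -11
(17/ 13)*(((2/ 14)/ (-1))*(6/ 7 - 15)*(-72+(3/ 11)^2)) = -1331559/ 7007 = -190.03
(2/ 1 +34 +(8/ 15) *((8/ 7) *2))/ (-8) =-977/ 210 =-4.65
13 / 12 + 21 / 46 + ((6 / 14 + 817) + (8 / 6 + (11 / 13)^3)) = 3484427623 / 4244604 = 820.91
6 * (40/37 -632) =-140064/37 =-3785.51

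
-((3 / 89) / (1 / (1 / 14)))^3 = -27 / 1934434936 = -0.00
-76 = -76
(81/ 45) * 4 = 36/ 5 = 7.20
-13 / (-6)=13 / 6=2.17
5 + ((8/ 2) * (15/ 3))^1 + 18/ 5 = 143/ 5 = 28.60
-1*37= -37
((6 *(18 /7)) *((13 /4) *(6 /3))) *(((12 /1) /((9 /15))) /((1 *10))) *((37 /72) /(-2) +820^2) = 3776196957 /28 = 134864177.04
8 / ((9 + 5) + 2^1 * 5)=1 / 3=0.33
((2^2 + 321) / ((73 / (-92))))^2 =894010000 / 5329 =167763.18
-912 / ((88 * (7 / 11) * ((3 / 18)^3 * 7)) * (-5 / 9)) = 904.56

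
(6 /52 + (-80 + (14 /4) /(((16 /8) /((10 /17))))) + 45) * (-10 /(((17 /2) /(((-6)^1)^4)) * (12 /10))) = 161611200 /3757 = 43016.02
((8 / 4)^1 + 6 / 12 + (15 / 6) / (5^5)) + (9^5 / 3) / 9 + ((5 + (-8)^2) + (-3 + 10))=1415938 / 625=2265.50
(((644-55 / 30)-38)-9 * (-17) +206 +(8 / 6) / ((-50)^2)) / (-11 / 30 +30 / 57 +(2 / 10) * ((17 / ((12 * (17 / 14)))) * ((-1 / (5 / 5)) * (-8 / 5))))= 68625663 / 37975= 1807.13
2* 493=986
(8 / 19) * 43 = 344 / 19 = 18.11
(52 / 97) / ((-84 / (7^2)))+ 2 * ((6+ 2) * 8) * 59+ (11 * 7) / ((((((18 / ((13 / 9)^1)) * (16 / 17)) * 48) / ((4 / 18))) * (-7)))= 410113655777 / 54307584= 7551.68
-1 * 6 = -6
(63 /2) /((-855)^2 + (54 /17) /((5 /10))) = 119 /2761674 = 0.00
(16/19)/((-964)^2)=1/1103539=0.00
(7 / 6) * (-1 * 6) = -7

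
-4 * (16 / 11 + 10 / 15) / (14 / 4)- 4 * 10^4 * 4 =-5280080 / 33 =-160002.42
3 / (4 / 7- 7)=-7 / 15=-0.47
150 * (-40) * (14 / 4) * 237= -4977000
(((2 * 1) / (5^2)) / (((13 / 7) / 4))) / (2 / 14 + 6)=392 / 13975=0.03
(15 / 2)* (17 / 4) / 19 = 255 / 152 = 1.68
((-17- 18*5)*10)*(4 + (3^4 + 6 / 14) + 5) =-677310 / 7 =-96758.57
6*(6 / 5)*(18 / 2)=324 / 5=64.80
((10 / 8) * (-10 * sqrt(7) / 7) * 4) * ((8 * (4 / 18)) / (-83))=800 * sqrt(7) / 5229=0.40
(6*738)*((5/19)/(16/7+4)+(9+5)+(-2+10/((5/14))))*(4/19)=37327.45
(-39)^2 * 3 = 4563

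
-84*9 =-756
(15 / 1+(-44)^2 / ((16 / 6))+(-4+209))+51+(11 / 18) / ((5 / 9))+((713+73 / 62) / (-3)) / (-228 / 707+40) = 25882265851 / 26088360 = 992.10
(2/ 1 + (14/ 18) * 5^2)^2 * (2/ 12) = 37249/ 486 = 76.64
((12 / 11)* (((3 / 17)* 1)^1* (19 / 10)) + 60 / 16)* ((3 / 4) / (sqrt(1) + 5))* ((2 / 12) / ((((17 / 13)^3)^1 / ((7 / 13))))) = 6069973 / 293993920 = 0.02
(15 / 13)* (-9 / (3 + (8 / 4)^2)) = -1.48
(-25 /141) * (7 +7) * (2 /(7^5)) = -100 /338541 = -0.00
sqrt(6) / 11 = 0.22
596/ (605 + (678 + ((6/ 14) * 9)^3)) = 51107/ 114938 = 0.44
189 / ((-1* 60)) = -63 / 20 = -3.15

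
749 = 749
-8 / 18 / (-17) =4 / 153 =0.03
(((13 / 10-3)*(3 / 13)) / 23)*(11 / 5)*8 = -2244 / 7475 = -0.30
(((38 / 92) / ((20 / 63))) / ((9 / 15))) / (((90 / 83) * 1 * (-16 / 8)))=-11039 / 11040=-1.00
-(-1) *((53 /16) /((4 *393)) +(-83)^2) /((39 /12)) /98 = 173272181 /8010912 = 21.63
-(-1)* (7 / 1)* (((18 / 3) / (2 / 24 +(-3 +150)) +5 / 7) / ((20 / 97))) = 904913 / 35300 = 25.63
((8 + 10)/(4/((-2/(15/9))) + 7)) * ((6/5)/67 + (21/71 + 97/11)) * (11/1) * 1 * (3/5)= 295.87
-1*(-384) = 384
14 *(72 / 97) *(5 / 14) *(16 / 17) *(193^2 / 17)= 214554240 / 28033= 7653.63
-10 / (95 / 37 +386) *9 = -3330 / 14377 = -0.23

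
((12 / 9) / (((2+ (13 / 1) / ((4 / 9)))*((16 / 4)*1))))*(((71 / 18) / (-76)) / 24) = -71 / 3078000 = -0.00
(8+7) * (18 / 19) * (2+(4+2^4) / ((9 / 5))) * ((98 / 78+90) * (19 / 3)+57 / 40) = 107948.06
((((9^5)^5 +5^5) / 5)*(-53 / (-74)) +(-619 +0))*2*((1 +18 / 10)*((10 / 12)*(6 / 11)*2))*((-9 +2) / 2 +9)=532680306867354620866637088 / 185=2879353010093808761441282.00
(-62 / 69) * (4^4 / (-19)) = 12.11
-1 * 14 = -14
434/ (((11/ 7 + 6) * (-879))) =-3038/ 46587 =-0.07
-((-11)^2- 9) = -112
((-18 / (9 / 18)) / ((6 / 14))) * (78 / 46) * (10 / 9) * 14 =-2215.65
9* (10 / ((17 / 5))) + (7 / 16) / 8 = 57719 / 2176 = 26.53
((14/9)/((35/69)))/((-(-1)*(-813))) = -46/12195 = -0.00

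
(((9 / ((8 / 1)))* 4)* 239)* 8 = 8604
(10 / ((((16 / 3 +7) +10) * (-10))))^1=-3 / 67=-0.04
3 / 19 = 0.16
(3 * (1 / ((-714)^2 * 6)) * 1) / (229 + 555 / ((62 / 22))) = 31 / 13462692768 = 0.00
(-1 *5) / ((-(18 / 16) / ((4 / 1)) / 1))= 160 / 9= 17.78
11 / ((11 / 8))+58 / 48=221 / 24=9.21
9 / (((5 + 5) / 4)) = 18 / 5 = 3.60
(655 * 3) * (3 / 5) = 1179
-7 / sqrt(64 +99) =-7*sqrt(163) / 163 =-0.55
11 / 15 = 0.73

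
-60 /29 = -2.07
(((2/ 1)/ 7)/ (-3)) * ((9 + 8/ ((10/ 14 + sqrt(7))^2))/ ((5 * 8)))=-263593/ 10618020 + 49 * sqrt(7)/ 75843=-0.02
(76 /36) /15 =19 /135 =0.14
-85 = -85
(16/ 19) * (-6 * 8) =-768/ 19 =-40.42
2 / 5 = 0.40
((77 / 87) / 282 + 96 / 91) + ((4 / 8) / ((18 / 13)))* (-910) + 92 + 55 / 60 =-116410607 / 496132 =-234.64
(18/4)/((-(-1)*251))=9/502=0.02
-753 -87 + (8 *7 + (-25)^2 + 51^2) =2442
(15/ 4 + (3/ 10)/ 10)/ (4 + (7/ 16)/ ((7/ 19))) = 1512/ 2075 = 0.73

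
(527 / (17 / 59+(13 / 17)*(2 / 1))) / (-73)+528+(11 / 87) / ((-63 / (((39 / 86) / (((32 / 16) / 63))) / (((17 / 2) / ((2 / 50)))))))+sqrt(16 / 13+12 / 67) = 2*sqrt(267397) / 871+73917852973153 / 141057086050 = 525.22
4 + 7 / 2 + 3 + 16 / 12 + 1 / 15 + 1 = 129 / 10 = 12.90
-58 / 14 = -4.14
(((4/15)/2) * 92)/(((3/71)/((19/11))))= 248216/495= 501.45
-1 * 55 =-55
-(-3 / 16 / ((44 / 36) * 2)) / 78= 9 / 9152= 0.00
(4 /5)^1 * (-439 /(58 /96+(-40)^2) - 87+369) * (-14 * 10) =-2424207072 /76829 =-31553.28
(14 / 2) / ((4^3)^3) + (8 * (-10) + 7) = -19136505 / 262144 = -73.00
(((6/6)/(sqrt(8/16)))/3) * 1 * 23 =23 * sqrt(2)/3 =10.84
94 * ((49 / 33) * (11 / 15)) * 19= 87514 / 45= 1944.76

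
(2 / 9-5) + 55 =452 / 9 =50.22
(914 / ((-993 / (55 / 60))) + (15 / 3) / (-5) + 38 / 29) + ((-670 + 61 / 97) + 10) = -11059903555 / 16759854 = -659.90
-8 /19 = -0.42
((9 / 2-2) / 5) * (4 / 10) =1 / 5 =0.20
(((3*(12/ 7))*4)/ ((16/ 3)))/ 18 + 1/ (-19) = 43/ 266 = 0.16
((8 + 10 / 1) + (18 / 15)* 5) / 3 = 8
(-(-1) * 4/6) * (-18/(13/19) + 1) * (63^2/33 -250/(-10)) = -1051484/429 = -2451.01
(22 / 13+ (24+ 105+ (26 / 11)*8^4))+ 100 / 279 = 391489523 / 39897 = 9812.51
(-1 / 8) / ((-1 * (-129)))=-1 / 1032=-0.00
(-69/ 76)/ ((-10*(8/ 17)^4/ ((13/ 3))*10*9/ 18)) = 1.60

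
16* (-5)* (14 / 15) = -224 / 3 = -74.67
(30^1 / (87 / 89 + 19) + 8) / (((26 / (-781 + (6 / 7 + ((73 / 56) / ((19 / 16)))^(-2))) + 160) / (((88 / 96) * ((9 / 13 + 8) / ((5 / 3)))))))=1220925885298713 / 4299522272383520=0.28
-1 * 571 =-571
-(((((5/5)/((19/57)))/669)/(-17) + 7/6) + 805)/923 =-18337061/20994558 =-0.87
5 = 5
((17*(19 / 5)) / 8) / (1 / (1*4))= 323 / 10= 32.30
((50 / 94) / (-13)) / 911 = -25 / 556621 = -0.00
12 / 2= 6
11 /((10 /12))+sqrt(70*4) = 66 /5+2*sqrt(70) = 29.93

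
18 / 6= 3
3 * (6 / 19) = 18 / 19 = 0.95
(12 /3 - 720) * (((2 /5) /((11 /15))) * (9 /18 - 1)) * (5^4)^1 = 1342500 /11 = 122045.45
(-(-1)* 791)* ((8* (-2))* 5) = -63280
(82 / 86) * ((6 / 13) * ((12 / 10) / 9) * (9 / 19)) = 1476 / 53105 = 0.03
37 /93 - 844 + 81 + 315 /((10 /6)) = -53345 /93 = -573.60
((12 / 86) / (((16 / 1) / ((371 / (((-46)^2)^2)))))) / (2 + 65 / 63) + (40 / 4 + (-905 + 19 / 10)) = -1313691016726077 / 1470933845120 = -893.10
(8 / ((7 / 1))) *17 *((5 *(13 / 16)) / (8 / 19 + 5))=20995 / 1442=14.56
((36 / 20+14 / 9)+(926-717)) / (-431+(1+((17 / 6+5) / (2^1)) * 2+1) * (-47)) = -0.24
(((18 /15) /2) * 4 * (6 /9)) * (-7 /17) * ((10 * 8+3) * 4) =-18592 /85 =-218.73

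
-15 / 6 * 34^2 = -2890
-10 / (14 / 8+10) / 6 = -0.14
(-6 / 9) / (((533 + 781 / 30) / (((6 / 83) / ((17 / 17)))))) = -120 / 1391993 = -0.00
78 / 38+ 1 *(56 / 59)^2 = 2.95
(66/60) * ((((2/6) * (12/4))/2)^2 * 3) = 33/40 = 0.82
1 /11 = 0.09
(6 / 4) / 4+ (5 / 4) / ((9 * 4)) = 59 / 144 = 0.41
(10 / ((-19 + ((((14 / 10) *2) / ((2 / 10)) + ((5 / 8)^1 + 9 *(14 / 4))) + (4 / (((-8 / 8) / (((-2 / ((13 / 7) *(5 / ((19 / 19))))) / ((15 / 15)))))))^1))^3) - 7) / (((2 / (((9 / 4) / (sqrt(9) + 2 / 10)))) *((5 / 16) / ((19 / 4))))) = -409902837500141 / 10958851876896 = -37.40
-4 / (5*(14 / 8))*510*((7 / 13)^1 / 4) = -408 / 13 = -31.38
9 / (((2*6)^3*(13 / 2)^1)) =1 / 1248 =0.00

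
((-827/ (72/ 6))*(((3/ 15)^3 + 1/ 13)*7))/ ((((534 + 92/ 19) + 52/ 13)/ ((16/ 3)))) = -10119172/ 25140375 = -0.40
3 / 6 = 0.50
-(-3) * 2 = 6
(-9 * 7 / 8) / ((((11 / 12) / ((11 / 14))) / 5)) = -135 / 4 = -33.75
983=983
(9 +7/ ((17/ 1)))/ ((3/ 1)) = 160/ 51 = 3.14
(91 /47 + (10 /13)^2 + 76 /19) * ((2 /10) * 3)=3.92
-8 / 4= -2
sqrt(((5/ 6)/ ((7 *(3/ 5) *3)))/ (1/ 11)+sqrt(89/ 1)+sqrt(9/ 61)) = sqrt(2905308 *sqrt(61)+42977550+59074596 *sqrt(89))/ 7686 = 3.25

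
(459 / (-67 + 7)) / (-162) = 17 / 360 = 0.05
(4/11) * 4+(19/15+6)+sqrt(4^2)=2099/165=12.72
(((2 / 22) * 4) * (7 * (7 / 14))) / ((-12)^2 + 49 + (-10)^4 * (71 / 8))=14 / 978373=0.00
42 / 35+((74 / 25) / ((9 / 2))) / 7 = 2038 / 1575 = 1.29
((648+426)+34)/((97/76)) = 84208/97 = 868.12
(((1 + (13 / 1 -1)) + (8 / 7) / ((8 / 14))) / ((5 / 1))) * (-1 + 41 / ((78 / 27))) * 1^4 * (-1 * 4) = -2058 / 13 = -158.31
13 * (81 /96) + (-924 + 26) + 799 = -2817 /32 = -88.03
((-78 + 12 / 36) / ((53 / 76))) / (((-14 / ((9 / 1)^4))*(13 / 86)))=1665278028 / 4823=345278.46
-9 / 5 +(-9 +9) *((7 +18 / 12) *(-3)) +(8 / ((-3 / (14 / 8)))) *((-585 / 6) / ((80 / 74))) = 16763 / 40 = 419.08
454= 454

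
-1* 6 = -6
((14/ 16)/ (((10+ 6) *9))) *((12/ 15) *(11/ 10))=0.01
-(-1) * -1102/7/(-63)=1102/441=2.50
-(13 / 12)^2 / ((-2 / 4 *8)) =0.29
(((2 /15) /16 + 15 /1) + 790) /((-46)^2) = 96601 /253920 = 0.38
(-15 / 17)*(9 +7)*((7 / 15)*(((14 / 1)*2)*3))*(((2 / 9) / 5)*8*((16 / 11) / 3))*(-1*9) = 802816 / 935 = 858.63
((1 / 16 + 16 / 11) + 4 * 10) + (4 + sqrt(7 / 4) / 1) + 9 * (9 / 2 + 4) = sqrt(7) / 2 + 21475 / 176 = 123.34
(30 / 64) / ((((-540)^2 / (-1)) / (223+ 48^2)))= -2527 / 622080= -0.00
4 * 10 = 40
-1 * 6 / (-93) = 2 / 31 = 0.06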